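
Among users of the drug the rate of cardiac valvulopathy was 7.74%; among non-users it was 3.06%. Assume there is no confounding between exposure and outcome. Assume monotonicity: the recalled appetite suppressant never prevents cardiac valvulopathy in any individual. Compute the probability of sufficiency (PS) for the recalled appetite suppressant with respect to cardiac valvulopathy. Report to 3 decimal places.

p₁ = 0.0774, p₀ = 0.0306.
Under exogeneity and monotonicity, PS = (p₁ − p₀) / (1 − p₀).
PS = (0.0774 − 0.0306) / (1 − 0.0306) = 0.0468 / 0.9694 ≈ 0.0483

PS ≈ 0.048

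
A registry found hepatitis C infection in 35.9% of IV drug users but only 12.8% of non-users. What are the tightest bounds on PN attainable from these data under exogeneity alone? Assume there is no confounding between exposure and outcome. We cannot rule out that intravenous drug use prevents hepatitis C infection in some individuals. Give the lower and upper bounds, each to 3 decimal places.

p₁ = 0.359, p₀ = 0.128.
Under exogeneity alone the bounds on PN are max{0,(p₁−p₀)/p₁} ≤ PN ≤ min{1,(1−p₀)/p₁}.
  lower = (p₁ − p₀)/p₁ = 0.231 / 0.359 ≈ 0.6435
  upper = min{1, (1 − p₀)/p₁} = 0.872 / 0.359 ≈ 2.4290 → capped at 1

0.643 ≤ PN ≤ 1.000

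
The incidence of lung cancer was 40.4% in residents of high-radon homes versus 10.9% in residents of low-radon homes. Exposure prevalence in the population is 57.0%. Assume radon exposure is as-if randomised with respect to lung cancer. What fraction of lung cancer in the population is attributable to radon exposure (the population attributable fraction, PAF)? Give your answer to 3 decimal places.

PAF ≈ 0.607

p₁ = 0.404, p₀ = 0.109.
Overall risk P(Y=1) = π·p₁ + (1−π)·p₀ = 0.57×0.404 + 0.43×0.109 = 0.27715.
Under exogeneity, PAF = [P(Y=1) − p₀] / P(Y=1).
PAF = (0.27715 − 0.109) / 0.27715 ≈ 0.6067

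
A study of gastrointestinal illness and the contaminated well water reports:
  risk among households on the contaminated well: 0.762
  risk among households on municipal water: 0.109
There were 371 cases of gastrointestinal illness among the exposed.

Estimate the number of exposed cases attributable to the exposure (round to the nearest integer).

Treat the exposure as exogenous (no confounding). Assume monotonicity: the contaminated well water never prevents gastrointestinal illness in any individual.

about 318 cases

Let p₁ = 0.762, p₀ = 0.109.
PN = (p₁ − p₀)/p₁ = (0.762 − 0.109) / 0.762 ≈ 0.85696.
Attributable cases ≈ PN × (exposed cases) = 0.85696 × 371 ≈ 317.93.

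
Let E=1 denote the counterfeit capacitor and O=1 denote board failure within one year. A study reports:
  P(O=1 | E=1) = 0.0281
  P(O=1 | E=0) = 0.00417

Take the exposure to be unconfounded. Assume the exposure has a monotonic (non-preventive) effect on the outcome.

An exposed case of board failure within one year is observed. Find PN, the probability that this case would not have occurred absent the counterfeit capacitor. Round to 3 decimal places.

Let p₁ = 0.0281, p₀ = 0.00417.
Under exogeneity and monotonicity, PN = (p₁ − p₀) / p₁.
PN = (0.0281 − 0.00417) / 0.0281 = 0.02393 / 0.0281 ≈ 0.8516

PN ≈ 0.852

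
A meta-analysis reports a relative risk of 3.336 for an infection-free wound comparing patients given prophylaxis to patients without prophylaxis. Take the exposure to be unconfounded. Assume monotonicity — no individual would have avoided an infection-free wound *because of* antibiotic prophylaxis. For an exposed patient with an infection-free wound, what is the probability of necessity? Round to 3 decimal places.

PN ≈ 0.700

Under exogeneity and monotonicity, PN = (RR − 1) / RR = 1 − 1/RR.
PN = (3.336 − 1) / 3.336 = 2.336 / 3.336 ≈ 0.7002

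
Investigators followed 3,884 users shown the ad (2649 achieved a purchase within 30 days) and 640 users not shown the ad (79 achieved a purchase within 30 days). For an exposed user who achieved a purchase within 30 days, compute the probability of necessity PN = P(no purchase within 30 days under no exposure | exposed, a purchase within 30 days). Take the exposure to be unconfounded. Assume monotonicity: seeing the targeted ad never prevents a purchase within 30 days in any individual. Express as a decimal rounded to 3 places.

PN ≈ 0.819

p₁ = P(outcome | exposed) = 2649/3884 = 0.68203
p₀ = P(outcome | unexposed) = 79/640 = 0.12344
Under exogeneity and monotonicity, PN = (p₁ − p₀) / p₁.
PN = (0.68203 − 0.12344) / 0.68203 = 0.55859 / 0.68203 ≈ 0.8190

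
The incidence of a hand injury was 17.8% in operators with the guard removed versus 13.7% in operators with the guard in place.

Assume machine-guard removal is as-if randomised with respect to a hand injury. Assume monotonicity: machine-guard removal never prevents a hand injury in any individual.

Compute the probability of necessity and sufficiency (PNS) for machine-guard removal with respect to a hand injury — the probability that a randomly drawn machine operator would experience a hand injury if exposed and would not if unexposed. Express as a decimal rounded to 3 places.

p₁ = 0.178, p₀ = 0.137.
Under exogeneity and monotonicity, PNS = p₁ − p₀.
PNS = 0.178 − 0.137 = 0.041

PNS ≈ 0.041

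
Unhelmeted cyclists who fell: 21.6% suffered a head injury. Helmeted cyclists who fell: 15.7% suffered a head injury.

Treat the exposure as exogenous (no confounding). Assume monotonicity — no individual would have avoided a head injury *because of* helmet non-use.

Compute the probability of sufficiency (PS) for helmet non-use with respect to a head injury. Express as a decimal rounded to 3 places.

p₁ = 0.216, p₀ = 0.157.
Under exogeneity and monotonicity, PS = (p₁ − p₀) / (1 − p₀).
PS = (0.216 − 0.157) / (1 − 0.157) = 0.059 / 0.843 ≈ 0.0700

PS ≈ 0.070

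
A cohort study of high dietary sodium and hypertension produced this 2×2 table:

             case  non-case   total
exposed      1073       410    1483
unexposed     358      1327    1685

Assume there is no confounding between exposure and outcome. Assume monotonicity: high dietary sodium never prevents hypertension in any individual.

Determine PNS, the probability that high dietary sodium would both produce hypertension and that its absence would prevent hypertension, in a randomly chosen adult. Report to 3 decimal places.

p₁ = P(outcome | exposed) = 1073/1483 = 0.72353
p₀ = P(outcome | unexposed) = 358/1685 = 0.21246
Under exogeneity and monotonicity, PNS = p₁ − p₀.
PNS = 0.72353 − 0.21246 = 0.51107

PNS ≈ 0.511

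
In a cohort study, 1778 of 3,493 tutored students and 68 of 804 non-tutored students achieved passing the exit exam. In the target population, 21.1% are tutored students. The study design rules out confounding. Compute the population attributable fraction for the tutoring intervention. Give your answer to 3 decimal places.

p₁ = P(outcome | exposed) = 1778/3493 = 0.50902
p₀ = P(outcome | unexposed) = 68/804 = 0.084577
Overall risk P(Y=1) = π·p₁ + (1−π)·p₀ = 0.211×0.50902 + 0.789×0.084577 = 0.17413.
Under exogeneity, PAF = [P(Y=1) − p₀] / P(Y=1).
PAF = (0.17413 − 0.084577) / 0.17413 ≈ 0.5143

PAF ≈ 0.514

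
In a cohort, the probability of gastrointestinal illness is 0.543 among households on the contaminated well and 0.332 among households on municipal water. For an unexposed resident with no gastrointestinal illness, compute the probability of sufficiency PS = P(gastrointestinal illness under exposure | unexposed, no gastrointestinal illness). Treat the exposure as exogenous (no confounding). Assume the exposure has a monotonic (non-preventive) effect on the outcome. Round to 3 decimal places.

Let p₁ = 0.543, p₀ = 0.332.
Under exogeneity and monotonicity, PS = (p₁ − p₀) / (1 − p₀).
PS = (0.543 − 0.332) / (1 − 0.332) = 0.211 / 0.668 ≈ 0.3159

PS ≈ 0.316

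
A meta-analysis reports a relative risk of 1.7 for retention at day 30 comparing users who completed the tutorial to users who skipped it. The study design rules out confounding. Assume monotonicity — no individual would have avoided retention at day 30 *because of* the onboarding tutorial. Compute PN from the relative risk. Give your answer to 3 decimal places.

Under exogeneity and monotonicity, PN = (RR − 1) / RR = 1 − 1/RR.
PN = (1.7 − 1) / 1.7 = 0.7 / 1.7 ≈ 0.4118

PN ≈ 0.412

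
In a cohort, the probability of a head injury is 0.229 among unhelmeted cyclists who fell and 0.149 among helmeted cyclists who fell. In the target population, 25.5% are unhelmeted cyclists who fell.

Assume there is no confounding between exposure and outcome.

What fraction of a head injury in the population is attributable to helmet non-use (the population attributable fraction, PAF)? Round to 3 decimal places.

PAF ≈ 0.120

Let p₁ = 0.229, p₀ = 0.149.
Overall risk P(Y=1) = π·p₁ + (1−π)·p₀ = 0.255×0.229 + 0.745×0.149 = 0.1694.
Under exogeneity, PAF = [P(Y=1) − p₀] / P(Y=1).
PAF = (0.1694 − 0.149) / 0.1694 ≈ 0.1204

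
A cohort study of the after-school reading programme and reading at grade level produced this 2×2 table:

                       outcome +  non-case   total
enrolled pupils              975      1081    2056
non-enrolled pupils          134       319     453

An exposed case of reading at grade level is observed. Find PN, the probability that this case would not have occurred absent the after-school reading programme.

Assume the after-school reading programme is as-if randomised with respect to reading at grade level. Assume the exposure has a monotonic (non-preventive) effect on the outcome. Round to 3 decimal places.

p₁ = P(outcome | exposed) = 975/2056 = 0.47422
p₀ = P(outcome | unexposed) = 134/453 = 0.29581
Under exogeneity and monotonicity, PN = (p₁ − p₀)/p₁.
PN = (0.47422 − 0.29581) / 0.47422 ≈ 0.3762

PN ≈ 0.376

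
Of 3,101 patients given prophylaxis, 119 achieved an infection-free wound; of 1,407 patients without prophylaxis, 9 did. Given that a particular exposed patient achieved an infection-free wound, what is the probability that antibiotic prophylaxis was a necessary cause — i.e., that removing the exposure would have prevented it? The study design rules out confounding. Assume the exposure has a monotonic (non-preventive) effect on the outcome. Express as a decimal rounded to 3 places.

p₁ = P(outcome | exposed) = 119/3101 = 0.038375
p₀ = P(outcome | unexposed) = 9/1407 = 0.0063966
Under exogeneity and monotonicity, PN = (p₁ − p₀) / p₁.
PN = (0.038375 − 0.0063966) / 0.038375 = 0.031978 / 0.038375 ≈ 0.8333

PN ≈ 0.833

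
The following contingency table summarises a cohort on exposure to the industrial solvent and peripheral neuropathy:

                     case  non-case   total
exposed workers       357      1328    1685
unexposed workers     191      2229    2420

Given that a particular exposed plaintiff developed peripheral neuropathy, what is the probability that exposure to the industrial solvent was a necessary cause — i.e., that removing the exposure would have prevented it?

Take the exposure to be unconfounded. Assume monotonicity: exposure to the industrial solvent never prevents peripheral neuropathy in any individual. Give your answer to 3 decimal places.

PN ≈ 0.627

p₁ = P(outcome | exposed) = 357/1685 = 0.21187
p₀ = P(outcome | unexposed) = 191/2420 = 0.078926
Under exogeneity and monotonicity, PN = (p₁ − p₀)/p₁.
PN = (0.21187 − 0.078926) / 0.21187 ≈ 0.6275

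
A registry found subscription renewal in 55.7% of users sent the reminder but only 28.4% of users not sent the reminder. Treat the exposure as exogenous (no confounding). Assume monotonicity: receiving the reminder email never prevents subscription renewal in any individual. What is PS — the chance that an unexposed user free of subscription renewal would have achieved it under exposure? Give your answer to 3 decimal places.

p₁ = 0.557, p₀ = 0.284.
Under exogeneity and monotonicity, PS = (p₁ − p₀) / (1 − p₀).
PS = (0.557 − 0.284) / (1 − 0.284) = 0.273 / 0.716 ≈ 0.3813

PS ≈ 0.381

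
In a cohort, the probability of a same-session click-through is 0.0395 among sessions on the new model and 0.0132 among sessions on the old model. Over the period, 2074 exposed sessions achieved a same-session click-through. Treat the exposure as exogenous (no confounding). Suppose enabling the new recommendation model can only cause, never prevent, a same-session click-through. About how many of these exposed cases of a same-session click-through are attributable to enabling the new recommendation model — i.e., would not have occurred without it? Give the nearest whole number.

Let p₁ = 0.0395, p₀ = 0.0132.
PN = (p₁ − p₀)/p₁ = (0.0395 − 0.0132) / 0.0395 ≈ 0.66582.
Attributable cases ≈ PN × (exposed cases) = 0.66582 × 2074 ≈ 1380.92.

about 1381 cases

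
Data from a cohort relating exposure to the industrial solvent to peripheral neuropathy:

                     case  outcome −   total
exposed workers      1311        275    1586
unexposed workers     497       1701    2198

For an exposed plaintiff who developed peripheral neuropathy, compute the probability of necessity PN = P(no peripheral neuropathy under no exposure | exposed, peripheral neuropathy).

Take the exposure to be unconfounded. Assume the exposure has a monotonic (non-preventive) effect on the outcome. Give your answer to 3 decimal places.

PN ≈ 0.726

p₁ = P(outcome | exposed) = 1311/1586 = 0.82661
p₀ = P(outcome | unexposed) = 497/2198 = 0.22611
Under exogeneity and monotonicity, PN = (p₁ − p₀) / p₁.
PN = (0.82661 − 0.22611) / 0.82661 = 0.60049 / 0.82661 ≈ 0.7265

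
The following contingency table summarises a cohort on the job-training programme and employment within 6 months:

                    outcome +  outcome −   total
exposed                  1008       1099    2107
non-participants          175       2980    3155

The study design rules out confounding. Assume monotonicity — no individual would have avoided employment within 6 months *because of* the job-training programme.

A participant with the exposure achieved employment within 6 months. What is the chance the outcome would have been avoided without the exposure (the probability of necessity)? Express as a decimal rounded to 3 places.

p₁ = P(outcome | exposed) = 1008/2107 = 0.47841
p₀ = P(outcome | unexposed) = 175/3155 = 0.055468
Under exogeneity and monotonicity, PN = (p₁ − p₀) / p₁.
PN = (0.47841 − 0.055468) / 0.47841 = 0.42294 / 0.47841 ≈ 0.8841

PN ≈ 0.884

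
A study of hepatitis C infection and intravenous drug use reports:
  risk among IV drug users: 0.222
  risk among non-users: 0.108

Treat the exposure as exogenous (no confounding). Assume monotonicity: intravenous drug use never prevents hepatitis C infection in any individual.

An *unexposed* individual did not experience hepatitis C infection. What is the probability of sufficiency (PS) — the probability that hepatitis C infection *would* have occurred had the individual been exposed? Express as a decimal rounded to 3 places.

Let p₁ = 0.222, p₀ = 0.108.
Under exogeneity and monotonicity, PS = (p₁ − p₀) / (1 − p₀).
PS = (0.222 − 0.108) / (1 − 0.108) = 0.114 / 0.892 ≈ 0.1278

PS ≈ 0.128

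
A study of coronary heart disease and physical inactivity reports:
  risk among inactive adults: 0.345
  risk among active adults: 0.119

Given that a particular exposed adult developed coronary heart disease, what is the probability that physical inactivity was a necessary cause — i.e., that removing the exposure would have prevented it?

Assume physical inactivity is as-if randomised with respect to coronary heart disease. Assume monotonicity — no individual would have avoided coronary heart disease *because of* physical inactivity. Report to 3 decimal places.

Let p₁ = 0.345, p₀ = 0.119.
Under exogeneity and monotonicity, PN = (p₁ − p₀) / p₁.
PN = (0.345 − 0.119) / 0.345 = 0.226 / 0.345 ≈ 0.6551

PN ≈ 0.655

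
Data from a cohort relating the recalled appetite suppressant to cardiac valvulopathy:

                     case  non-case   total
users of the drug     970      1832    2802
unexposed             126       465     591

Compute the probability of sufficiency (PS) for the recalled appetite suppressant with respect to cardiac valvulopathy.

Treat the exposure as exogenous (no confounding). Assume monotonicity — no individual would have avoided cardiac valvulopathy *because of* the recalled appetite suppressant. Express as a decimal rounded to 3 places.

PS ≈ 0.169

p₁ = P(outcome | exposed) = 970/2802 = 0.34618
p₀ = P(outcome | unexposed) = 126/591 = 0.2132
Under exogeneity and monotonicity, PS = (p₁ − p₀)/(1 − p₀).
PS = (0.34618 − 0.2132) / 0.7868 ≈ 0.1690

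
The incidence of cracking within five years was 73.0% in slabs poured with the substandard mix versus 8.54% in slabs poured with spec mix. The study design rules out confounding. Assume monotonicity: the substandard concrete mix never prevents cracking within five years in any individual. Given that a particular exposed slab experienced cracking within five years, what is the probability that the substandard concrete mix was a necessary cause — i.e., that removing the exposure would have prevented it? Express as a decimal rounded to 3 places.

PN ≈ 0.883

p₁ = 0.73, p₀ = 0.0854.
Under exogeneity and monotonicity, PN = (p₁ − p₀) / p₁.
PN = (0.73 − 0.0854) / 0.73 = 0.6446 / 0.73 ≈ 0.8830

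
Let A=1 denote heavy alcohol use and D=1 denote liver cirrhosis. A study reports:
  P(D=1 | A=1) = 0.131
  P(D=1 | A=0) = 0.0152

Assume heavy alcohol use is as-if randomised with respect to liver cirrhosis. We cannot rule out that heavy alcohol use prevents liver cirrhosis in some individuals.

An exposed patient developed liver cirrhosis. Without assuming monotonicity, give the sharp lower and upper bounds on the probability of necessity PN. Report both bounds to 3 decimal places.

Let p₁ = 0.131, p₀ = 0.0152.
Under exogeneity alone the bounds on PN are max{0,(p₁−p₀)/p₁} ≤ PN ≤ min{1,(1−p₀)/p₁}.
  lower = (p₁ − p₀)/p₁ = 0.1158 / 0.131 ≈ 0.8840
  upper = min{1, (1 − p₀)/p₁} = 0.9848 / 0.131 ≈ 7.5176 → capped at 1

0.884 ≤ PN ≤ 1.000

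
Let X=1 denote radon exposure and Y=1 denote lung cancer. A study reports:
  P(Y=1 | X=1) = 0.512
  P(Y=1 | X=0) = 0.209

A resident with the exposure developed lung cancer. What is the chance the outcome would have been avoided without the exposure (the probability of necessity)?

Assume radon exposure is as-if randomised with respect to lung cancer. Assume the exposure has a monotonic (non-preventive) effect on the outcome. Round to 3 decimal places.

PN ≈ 0.592

Let p₁ = 0.512, p₀ = 0.209.
Under exogeneity and monotonicity, PN = (p₁ − p₀) / p₁.
PN = (0.512 − 0.209) / 0.512 = 0.303 / 0.512 ≈ 0.5918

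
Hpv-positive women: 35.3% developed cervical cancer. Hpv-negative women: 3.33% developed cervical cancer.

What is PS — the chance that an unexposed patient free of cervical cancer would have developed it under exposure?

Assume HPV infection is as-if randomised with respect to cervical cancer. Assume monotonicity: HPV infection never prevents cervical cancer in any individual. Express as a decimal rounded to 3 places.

p₁ = 0.353, p₀ = 0.0333.
Under exogeneity and monotonicity, PS = (p₁ − p₀) / (1 − p₀).
PS = (0.353 − 0.0333) / (1 − 0.0333) = 0.3197 / 0.9667 ≈ 0.3307

PS ≈ 0.331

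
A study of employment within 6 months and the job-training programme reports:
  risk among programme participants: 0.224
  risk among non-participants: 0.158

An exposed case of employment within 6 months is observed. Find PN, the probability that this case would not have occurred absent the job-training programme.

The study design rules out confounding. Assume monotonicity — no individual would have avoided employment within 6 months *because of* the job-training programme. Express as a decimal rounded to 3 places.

PN ≈ 0.295

Let p₁ = 0.224, p₀ = 0.158.
Under exogeneity and monotonicity, PN = (p₁ − p₀) / p₁.
PN = (0.224 − 0.158) / 0.224 = 0.066 / 0.224 ≈ 0.2946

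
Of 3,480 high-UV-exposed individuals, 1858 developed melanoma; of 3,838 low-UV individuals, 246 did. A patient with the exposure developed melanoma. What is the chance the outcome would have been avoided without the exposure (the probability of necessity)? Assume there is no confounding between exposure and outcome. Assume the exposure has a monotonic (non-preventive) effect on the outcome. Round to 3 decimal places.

PN ≈ 0.880

p₁ = P(outcome | exposed) = 1858/3480 = 0.53391
p₀ = P(outcome | unexposed) = 246/3838 = 0.064096
Under exogeneity and monotonicity, PN = (p₁ − p₀) / p₁.
PN = (0.53391 − 0.064096) / 0.53391 = 0.46981 / 0.53391 ≈ 0.8799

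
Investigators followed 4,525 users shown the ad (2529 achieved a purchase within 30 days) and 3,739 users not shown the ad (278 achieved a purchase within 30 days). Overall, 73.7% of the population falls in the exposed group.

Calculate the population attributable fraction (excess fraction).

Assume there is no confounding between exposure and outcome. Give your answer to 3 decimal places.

PAF ≈ 0.828

p₁ = P(outcome | exposed) = 2529/4525 = 0.5589
p₀ = P(outcome | unexposed) = 278/3739 = 0.074351
Overall risk P(Y=1) = π·p₁ + (1−π)·p₀ = 0.737×0.5589 + 0.263×0.074351 = 0.43146.
Under exogeneity, PAF = [P(Y=1) − p₀] / P(Y=1).
PAF = (0.43146 − 0.074351) / 0.43146 ≈ 0.8277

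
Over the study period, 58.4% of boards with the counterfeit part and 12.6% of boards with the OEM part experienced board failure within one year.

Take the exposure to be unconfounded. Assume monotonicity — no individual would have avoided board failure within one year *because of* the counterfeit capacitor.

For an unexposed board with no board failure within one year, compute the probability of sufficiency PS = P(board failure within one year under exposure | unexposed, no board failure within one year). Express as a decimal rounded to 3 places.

p₁ = 0.584, p₀ = 0.126.
Under exogeneity and monotonicity, PS = (p₁ − p₀) / (1 − p₀).
PS = (0.584 − 0.126) / (1 − 0.126) = 0.458 / 0.874 ≈ 0.5240

PS ≈ 0.524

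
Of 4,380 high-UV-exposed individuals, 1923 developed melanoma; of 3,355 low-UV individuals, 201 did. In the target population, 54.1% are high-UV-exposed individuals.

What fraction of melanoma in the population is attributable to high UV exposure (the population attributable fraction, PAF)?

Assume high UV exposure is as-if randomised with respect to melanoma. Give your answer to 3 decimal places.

PAF ≈ 0.774

p₁ = P(outcome | exposed) = 1923/4380 = 0.43904
p₀ = P(outcome | unexposed) = 201/3355 = 0.059911
Overall risk P(Y=1) = π·p₁ + (1−π)·p₀ = 0.541×0.43904 + 0.459×0.059911 = 0.26502.
Under exogeneity, PAF = [P(Y=1) − p₀] / P(Y=1).
PAF = (0.26502 − 0.059911) / 0.26502 ≈ 0.7739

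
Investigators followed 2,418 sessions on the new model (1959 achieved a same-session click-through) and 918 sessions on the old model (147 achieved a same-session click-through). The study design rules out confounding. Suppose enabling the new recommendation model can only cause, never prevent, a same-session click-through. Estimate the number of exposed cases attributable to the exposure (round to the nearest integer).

about 1572 cases

p₁ = P(outcome | exposed) = 1959/2418 = 0.81017
p₀ = P(outcome | unexposed) = 147/918 = 0.16013
PN = (p₁ − p₀)/p₁ = (0.81017 − 0.16013) / 0.81017 ≈ 0.80235.
Attributable cases ≈ PN × (exposed cases) = 0.80235 × 1959 ≈ 1571.80.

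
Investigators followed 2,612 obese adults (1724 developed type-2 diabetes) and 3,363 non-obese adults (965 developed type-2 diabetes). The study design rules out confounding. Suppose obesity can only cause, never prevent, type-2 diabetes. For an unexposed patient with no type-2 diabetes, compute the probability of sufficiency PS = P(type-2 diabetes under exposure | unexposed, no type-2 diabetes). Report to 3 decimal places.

PS ≈ 0.523

p₁ = P(outcome | exposed) = 1724/2612 = 0.66003
p₀ = P(outcome | unexposed) = 965/3363 = 0.28695
Under exogeneity and monotonicity, PS = (p₁ − p₀) / (1 − p₀).
PS = (0.66003 − 0.28695) / (1 − 0.28695) = 0.37308 / 0.71305 ≈ 0.5232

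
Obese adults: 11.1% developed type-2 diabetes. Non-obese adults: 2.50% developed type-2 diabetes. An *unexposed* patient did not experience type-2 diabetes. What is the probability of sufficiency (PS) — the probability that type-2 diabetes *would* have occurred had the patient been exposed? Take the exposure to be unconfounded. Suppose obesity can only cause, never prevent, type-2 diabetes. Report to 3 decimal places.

p₁ = 0.111, p₀ = 0.025.
Under exogeneity and monotonicity, PS = (p₁ − p₀) / (1 − p₀).
PS = (0.111 − 0.025) / (1 − 0.025) = 0.086 / 0.975 ≈ 0.0882

PS ≈ 0.088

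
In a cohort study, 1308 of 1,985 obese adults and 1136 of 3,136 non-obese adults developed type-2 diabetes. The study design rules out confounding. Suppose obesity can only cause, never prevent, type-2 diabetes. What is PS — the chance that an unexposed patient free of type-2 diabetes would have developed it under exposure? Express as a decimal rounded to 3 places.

p₁ = P(outcome | exposed) = 1308/1985 = 0.65894
p₀ = P(outcome | unexposed) = 1136/3136 = 0.36224
Under exogeneity and monotonicity, PS = (p₁ − p₀) / (1 − p₀).
PS = (0.65894 − 0.36224) / (1 − 0.36224) = 0.2967 / 0.63776 ≈ 0.4652

PS ≈ 0.465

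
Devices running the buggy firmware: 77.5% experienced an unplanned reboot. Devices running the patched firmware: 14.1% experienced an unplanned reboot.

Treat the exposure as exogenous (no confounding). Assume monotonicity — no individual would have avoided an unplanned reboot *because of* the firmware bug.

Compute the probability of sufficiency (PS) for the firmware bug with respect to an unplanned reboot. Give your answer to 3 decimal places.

PS ≈ 0.738

p₁ = 0.775, p₀ = 0.141.
Under exogeneity and monotonicity, PS = (p₁ − p₀) / (1 − p₀).
PS = (0.775 − 0.141) / (1 − 0.141) = 0.634 / 0.859 ≈ 0.7381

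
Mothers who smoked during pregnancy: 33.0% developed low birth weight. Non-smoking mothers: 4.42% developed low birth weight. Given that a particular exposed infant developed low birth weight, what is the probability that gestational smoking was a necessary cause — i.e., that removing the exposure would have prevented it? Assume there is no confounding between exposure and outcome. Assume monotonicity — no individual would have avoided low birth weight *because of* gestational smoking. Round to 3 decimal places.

PN ≈ 0.866

p₁ = 0.33, p₀ = 0.0442.
Under exogeneity and monotonicity, PN = (p₁ − p₀) / p₁.
PN = (0.33 − 0.0442) / 0.33 = 0.2858 / 0.33 ≈ 0.8661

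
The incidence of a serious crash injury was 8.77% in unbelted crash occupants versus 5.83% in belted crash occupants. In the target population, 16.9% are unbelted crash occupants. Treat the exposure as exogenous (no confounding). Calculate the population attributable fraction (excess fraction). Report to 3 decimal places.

p₁ = 0.0877, p₀ = 0.0583.
Overall risk P(Y=1) = π·p₁ + (1−π)·p₀ = 0.169×0.0877 + 0.831×0.0583 = 0.063269.
Under exogeneity, PAF = [P(Y=1) − p₀] / P(Y=1).
PAF = (0.063269 − 0.0583) / 0.063269 ≈ 0.0785

PAF ≈ 0.079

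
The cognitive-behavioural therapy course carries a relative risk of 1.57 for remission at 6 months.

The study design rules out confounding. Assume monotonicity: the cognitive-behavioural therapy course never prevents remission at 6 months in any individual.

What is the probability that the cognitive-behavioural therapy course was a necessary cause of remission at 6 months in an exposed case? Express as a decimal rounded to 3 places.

PN ≈ 0.363

Under exogeneity and monotonicity, PN = (RR − 1) / RR = 1 − 1/RR.
PN = (1.57 − 1) / 1.57 = 0.57 / 1.57 ≈ 0.3631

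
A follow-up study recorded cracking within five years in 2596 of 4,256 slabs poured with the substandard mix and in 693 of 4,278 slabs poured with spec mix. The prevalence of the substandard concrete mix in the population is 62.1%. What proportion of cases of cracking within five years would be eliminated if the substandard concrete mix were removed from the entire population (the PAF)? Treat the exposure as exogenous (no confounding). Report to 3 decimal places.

p₁ = P(outcome | exposed) = 2596/4256 = 0.60996
p₀ = P(outcome | unexposed) = 693/4278 = 0.16199
Overall risk P(Y=1) = π·p₁ + (1−π)·p₀ = 0.621×0.60996 + 0.379×0.16199 = 0.44018.
Under exogeneity, PAF = [P(Y=1) − p₀] / P(Y=1).
PAF = (0.44018 − 0.16199) / 0.44018 ≈ 0.6320

PAF ≈ 0.632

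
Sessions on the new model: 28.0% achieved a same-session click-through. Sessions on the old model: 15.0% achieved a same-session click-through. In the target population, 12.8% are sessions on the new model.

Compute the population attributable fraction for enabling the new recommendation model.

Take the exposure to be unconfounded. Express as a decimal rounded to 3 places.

PAF ≈ 0.100

p₁ = 0.28, p₀ = 0.15.
Overall risk P(Y=1) = π·p₁ + (1−π)·p₀ = 0.128×0.28 + 0.872×0.15 = 0.16664.
Under exogeneity, PAF = [P(Y=1) − p₀] / P(Y=1).
PAF = (0.16664 − 0.15) / 0.16664 ≈ 0.0999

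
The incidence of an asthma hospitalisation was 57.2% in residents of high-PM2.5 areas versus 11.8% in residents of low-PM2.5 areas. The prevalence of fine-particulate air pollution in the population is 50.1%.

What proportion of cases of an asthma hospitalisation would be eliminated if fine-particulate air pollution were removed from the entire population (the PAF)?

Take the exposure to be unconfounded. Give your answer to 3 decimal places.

p₁ = 0.572, p₀ = 0.118.
Overall risk P(Y=1) = π·p₁ + (1−π)·p₀ = 0.501×0.572 + 0.499×0.118 = 0.34545.
Under exogeneity, PAF = [P(Y=1) − p₀] / P(Y=1).
PAF = (0.34545 − 0.118) / 0.34545 ≈ 0.6584

PAF ≈ 0.658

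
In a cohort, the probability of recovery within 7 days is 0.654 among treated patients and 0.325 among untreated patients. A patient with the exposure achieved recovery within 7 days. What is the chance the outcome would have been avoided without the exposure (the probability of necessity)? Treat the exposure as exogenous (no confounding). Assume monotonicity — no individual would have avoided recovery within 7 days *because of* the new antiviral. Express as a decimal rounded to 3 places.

PN ≈ 0.503

Let p₁ = 0.654, p₀ = 0.325.
Under exogeneity and monotonicity, PN = (p₁ − p₀) / p₁.
PN = (0.654 − 0.325) / 0.654 = 0.329 / 0.654 ≈ 0.5031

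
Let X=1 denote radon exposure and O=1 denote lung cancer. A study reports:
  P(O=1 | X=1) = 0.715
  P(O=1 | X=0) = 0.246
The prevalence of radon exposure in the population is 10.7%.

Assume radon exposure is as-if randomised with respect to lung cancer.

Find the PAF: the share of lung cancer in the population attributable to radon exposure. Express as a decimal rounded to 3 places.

Let p₁ = 0.715, p₀ = 0.246.
Overall risk P(Y=1) = π·p₁ + (1−π)·p₀ = 0.107×0.715 + 0.893×0.246 = 0.29618.
Under exogeneity, PAF = [P(Y=1) − p₀] / P(Y=1).
PAF = (0.29618 − 0.246) / 0.29618 ≈ 0.1694

PAF ≈ 0.169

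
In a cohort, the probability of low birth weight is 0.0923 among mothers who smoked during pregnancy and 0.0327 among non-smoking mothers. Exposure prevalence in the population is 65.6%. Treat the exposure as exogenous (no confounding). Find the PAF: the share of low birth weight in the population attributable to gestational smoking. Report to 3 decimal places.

PAF ≈ 0.545

Let p₁ = 0.0923, p₀ = 0.0327.
Overall risk P(Y=1) = π·p₁ + (1−π)·p₀ = 0.656×0.0923 + 0.344×0.0327 = 0.071798.
Under exogeneity, PAF = [P(Y=1) − p₀] / P(Y=1).
PAF = (0.071798 − 0.0327) / 0.071798 ≈ 0.5446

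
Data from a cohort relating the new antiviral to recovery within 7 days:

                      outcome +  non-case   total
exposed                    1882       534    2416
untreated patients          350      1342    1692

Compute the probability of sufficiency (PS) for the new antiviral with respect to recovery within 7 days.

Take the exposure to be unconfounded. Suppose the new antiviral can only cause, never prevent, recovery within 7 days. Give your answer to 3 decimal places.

PS ≈ 0.721

p₁ = P(outcome | exposed) = 1882/2416 = 0.77897
p₀ = P(outcome | unexposed) = 350/1692 = 0.20686
Under exogeneity and monotonicity, PS = (p₁ − p₀) / (1 − p₀).
PS = (0.77897 − 0.20686) / (1 − 0.20686) = 0.57212 / 0.79314 ≈ 0.7213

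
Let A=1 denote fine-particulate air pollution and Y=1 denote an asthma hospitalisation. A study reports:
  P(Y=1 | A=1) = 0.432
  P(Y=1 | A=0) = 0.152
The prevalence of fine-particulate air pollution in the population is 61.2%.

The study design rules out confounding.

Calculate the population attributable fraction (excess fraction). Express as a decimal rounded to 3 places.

PAF ≈ 0.530

Let p₁ = 0.432, p₀ = 0.152.
Overall risk P(Y=1) = π·p₁ + (1−π)·p₀ = 0.612×0.432 + 0.388×0.152 = 0.32336.
Under exogeneity, PAF = [P(Y=1) − p₀] / P(Y=1).
PAF = (0.32336 − 0.152) / 0.32336 ≈ 0.5299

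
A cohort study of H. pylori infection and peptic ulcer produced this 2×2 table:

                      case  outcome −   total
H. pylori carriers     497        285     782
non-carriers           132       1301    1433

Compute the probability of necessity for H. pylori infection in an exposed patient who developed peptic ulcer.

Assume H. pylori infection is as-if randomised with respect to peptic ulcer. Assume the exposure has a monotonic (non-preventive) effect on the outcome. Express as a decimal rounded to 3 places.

PN ≈ 0.855

p₁ = P(outcome | exposed) = 497/782 = 0.63555
p₀ = P(outcome | unexposed) = 132/1433 = 0.092114
Under exogeneity and monotonicity, PN = (p₁ − p₀)/p₁.
PN = (0.63555 − 0.092114) / 0.63555 ≈ 0.8551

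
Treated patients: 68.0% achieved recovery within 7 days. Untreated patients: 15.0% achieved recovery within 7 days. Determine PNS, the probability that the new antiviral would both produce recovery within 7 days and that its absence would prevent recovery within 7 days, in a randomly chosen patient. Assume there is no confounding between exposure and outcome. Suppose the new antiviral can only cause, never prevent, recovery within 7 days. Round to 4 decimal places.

PNS ≈ 0.5300

p₁ = 0.68, p₀ = 0.15.
Under exogeneity and monotonicity, PNS = p₁ − p₀.
PNS = 0.68 − 0.15 = 0.53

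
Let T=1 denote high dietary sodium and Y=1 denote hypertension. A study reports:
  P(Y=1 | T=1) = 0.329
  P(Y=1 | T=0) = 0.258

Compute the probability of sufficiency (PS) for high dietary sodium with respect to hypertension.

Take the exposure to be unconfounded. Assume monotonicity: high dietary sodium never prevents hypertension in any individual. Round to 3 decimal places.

Let p₁ = 0.329, p₀ = 0.258.
Under exogeneity and monotonicity, PS = (p₁ − p₀) / (1 − p₀).
PS = (0.329 − 0.258) / (1 − 0.258) = 0.071 / 0.742 ≈ 0.0957

PS ≈ 0.096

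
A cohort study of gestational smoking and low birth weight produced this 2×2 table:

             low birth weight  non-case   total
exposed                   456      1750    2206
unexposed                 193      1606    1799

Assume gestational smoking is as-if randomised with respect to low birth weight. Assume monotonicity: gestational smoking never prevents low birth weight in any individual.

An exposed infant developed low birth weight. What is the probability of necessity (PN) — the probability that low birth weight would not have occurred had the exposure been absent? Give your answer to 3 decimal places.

PN ≈ 0.481

p₁ = P(outcome | exposed) = 456/2206 = 0.20671
p₀ = P(outcome | unexposed) = 193/1799 = 0.10728
Under exogeneity and monotonicity, PN = (p₁ − p₀)/p₁.
PN = (0.20671 − 0.10728) / 0.20671 ≈ 0.4810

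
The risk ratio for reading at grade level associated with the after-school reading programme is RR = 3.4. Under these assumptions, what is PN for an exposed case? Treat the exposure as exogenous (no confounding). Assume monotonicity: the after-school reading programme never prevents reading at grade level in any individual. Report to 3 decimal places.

Under exogeneity and monotonicity, PN = (RR − 1) / RR = 1 − 1/RR.
PN = (3.4 − 1) / 3.4 = 2.4 / 3.4 ≈ 0.7059

PN ≈ 0.706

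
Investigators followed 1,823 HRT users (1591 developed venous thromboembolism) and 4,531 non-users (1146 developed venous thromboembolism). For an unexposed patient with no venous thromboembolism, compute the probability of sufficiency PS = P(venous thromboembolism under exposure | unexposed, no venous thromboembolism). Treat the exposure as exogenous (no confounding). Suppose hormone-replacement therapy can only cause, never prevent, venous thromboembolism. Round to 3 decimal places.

PS ≈ 0.830

p₁ = P(outcome | exposed) = 1591/1823 = 0.87274
p₀ = P(outcome | unexposed) = 1146/4531 = 0.25292
Under exogeneity and monotonicity, PS = (p₁ − p₀) / (1 − p₀).
PS = (0.87274 − 0.25292) / (1 − 0.25292) = 0.61981 / 0.74708 ≈ 0.8297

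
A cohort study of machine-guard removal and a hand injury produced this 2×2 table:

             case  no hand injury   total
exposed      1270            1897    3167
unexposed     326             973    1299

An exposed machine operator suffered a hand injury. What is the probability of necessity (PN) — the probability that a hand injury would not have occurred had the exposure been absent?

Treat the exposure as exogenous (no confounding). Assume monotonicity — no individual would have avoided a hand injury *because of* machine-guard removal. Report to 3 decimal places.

p₁ = P(outcome | exposed) = 1270/3167 = 0.40101
p₀ = P(outcome | unexposed) = 326/1299 = 0.25096
Under exogeneity and monotonicity, PN = (p₁ − p₀)/p₁.
PN = (0.40101 − 0.25096) / 0.40101 ≈ 0.3742

PN ≈ 0.374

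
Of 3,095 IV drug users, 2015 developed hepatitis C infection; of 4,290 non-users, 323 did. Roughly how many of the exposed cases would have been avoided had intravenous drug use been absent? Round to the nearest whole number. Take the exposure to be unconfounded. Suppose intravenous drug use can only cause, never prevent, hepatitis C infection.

about 1782 cases

p₁ = P(outcome | exposed) = 2015/3095 = 0.65105
p₀ = P(outcome | unexposed) = 323/4290 = 0.075291
PN = (p₁ − p₀)/p₁ = (0.65105 − 0.075291) / 0.65105 ≈ 0.88435.
Attributable cases ≈ PN × (exposed cases) = 0.88435 × 2015 ≈ 1781.97.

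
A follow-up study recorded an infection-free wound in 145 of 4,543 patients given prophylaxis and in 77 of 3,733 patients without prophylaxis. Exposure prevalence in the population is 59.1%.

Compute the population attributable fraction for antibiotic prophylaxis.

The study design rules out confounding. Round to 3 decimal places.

PAF ≈ 0.244

p₁ = P(outcome | exposed) = 145/4543 = 0.031917
p₀ = P(outcome | unexposed) = 77/3733 = 0.020627
Overall risk P(Y=1) = π·p₁ + (1−π)·p₀ = 0.591×0.031917 + 0.409×0.020627 = 0.027299.
Under exogeneity, PAF = [P(Y=1) − p₀] / P(Y=1).
PAF = (0.027299 − 0.020627) / 0.027299 ≈ 0.2444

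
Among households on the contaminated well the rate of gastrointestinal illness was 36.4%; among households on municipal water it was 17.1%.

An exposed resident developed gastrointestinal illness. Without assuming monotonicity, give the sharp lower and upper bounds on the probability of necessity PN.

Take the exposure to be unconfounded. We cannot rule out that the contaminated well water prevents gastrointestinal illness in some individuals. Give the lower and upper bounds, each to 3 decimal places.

0.530 ≤ PN ≤ 1.000

p₁ = 0.364, p₀ = 0.171.
Under exogeneity alone the bounds on PN are max{0,(p₁−p₀)/p₁} ≤ PN ≤ min{1,(1−p₀)/p₁}.
  lower = (p₁ − p₀)/p₁ = 0.193 / 0.364 ≈ 0.5302
  upper = min{1, (1 − p₀)/p₁} = 0.829 / 0.364 ≈ 2.2775 → capped at 1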